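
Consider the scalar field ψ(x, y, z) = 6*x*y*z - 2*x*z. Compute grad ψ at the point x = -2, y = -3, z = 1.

∂ψ/∂x = 6*y*z - 2*z
∂ψ/∂y = 6*x*z
∂ψ/∂z = 6*x*y - 2*x
∇ψ = (6*y*z - 2*z, 6*x*z, 6*x*y - 2*x)
At (-2, -3, 1): (-20, -12, 40).

(-20, -12, 40)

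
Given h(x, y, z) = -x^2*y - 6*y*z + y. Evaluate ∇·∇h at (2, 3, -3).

∂²h/∂x² = -2*y
∂²h/∂y² = 0
∂²h/∂z² = 0
∇²h = -2*y
At (2, 3, -3): -6.

-6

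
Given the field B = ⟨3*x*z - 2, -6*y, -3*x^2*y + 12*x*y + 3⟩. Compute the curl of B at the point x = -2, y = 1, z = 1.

(∇×B)₁ = ∂B₃/∂y − ∂B₂/∂z = -3*x^2 + 12*x
(∇×B)₂ = ∂B₁/∂z − ∂B₃/∂x = 6*x*y + 3*x - 12*y
(∇×B)₃ = ∂B₂/∂x − ∂B₁/∂y = 0
∇×B = (-3*x^2 + 12*x, 6*x*y + 3*x - 12*y, 0)
At (-2, 1, 1): (-36, -30, 0).

(-36, -30, 0)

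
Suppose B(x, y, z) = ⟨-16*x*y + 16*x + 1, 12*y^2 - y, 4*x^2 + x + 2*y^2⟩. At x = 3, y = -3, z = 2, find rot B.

(-12, -25, 48)

(∇×B)₁ = ∂B₃/∂y − ∂B₂/∂z = 4*y
(∇×B)₂ = ∂B₁/∂z − ∂B₃/∂x = -8*x - 1
(∇×B)₃ = ∂B₂/∂x − ∂B₁/∂y = 16*x
∇×B = (4*y, -8*x - 1, 16*x)
At (3, -3, 2): (-12, -25, 48).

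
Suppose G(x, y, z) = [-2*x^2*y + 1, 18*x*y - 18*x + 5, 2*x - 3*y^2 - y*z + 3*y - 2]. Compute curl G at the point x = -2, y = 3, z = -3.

(-12, -2, 44)

(∇×G)₁ = ∂G₃/∂y − ∂G₂/∂z = -6*y - z + 3
(∇×G)₂ = ∂G₁/∂z − ∂G₃/∂x = -2
(∇×G)₃ = ∂G₂/∂x − ∂G₁/∂y = 2*x^2 + 18*y - 18
∇×G = (-6*y - z + 3, -2, 2*x^2 + 18*y - 18)
At (-2, 3, -3): (-12, -2, 44).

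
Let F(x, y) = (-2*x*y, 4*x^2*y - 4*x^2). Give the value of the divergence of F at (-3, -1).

∂F₁/∂x = -2*y
∂F₂/∂y = 4*x^2
∇·F = 4*x^2 - 2*y
At (-3, -1): 38.

38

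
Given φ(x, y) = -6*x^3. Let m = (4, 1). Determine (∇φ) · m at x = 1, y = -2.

∂φ/∂x = -18*x^2
∂φ/∂y = 0
∇φ at (1, -2) = (-18, 0)
∇φ · m = (-18)(4) + (0)(1) = -72

-72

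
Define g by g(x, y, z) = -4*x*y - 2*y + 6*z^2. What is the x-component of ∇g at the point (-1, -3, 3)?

12

(∇g)_1 = ∂g/∂x = -4*y
At (-1, -3, 3): 12.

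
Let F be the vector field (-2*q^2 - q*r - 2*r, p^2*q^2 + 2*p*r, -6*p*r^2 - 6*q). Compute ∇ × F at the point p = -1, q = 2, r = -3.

(-4, 50, -9)

(∇×F)₁ = ∂F₃/∂q − ∂F₂/∂r = -2*p - 6
(∇×F)₂ = ∂F₁/∂r − ∂F₃/∂p = -q + 6*r^2 - 2
(∇×F)₃ = ∂F₂/∂p − ∂F₁/∂q = 2*p*q^2 + 4*q + 3*r
∇×F = (-2*p - 6, -q + 6*r^2 - 2, 2*p*q^2 + 4*q + 3*r)
At (-1, 2, -3): (-4, 50, -9).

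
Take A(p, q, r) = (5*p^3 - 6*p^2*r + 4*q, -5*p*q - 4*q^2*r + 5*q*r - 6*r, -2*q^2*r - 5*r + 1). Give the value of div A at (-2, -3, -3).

-112

∂A₁/∂p = 15*p^2 - 12*p*r
∂A₂/∂q = -5*p - 8*q*r + 5*r
∂A₃/∂r = -2*q^2 - 5
∇·A = 15*p^2 - 12*p*r - 5*p - 2*q^2 - 8*q*r + 5*r - 5
At (-2, -3, -3): -112.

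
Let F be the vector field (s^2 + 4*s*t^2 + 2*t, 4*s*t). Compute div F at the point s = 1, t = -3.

∂F₁/∂s = 2*s + 4*t^2
∂F₂/∂t = 4*s
∇·F = 6*s + 4*t^2
At (1, -3): 42.

42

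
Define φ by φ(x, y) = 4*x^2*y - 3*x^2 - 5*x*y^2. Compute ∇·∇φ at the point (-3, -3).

0

∂²φ/∂x² = 2*(4*y - 3)
∂²φ/∂y² = -10*x
∇²φ = -10*x + 8*y - 6
At (-3, -3): 0.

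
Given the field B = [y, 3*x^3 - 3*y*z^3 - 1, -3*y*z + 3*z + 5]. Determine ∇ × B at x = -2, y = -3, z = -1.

(∇×B)₁ = ∂B₃/∂y − ∂B₂/∂z = 9*y*z^2 - 3*z
(∇×B)₂ = ∂B₁/∂z − ∂B₃/∂x = 0
(∇×B)₃ = ∂B₂/∂x − ∂B₁/∂y = 9*x^2 - 1
∇×B = (9*y*z^2 - 3*z, 0, 9*x^2 - 1)
At (-2, -3, -1): (-24, 0, 35).

(-24, 0, 35)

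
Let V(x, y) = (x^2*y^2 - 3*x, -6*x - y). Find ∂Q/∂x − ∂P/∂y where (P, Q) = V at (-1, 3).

-12

∂V₂/∂x = -6
∂V₁/∂y = 2*x^2*y
Scalar curl = -2*x^2*y - 6
At (-1, 3): -12.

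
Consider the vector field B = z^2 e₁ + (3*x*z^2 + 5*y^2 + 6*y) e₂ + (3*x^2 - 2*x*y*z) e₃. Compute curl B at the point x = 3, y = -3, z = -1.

(24, -14, 3)

(∇×B)₁ = ∂B₃/∂y − ∂B₂/∂z = -8*x*z
(∇×B)₂ = ∂B₁/∂z − ∂B₃/∂x = -6*x + 2*y*z + 2*z
(∇×B)₃ = ∂B₂/∂x − ∂B₁/∂y = 3*z^2
∇×B = (-8*x*z, -6*x + 2*y*z + 2*z, 3*z^2)
At (3, -3, -1): (24, -14, 3).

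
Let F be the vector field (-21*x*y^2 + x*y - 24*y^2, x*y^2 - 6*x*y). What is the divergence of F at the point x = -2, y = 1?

∂F₁/∂x = -21*y^2 + y
∂F₂/∂y = 2*x*y - 6*x
∇·F = 2*x*y - 6*x - 21*y^2 + y
At (-2, 1): -12.

-12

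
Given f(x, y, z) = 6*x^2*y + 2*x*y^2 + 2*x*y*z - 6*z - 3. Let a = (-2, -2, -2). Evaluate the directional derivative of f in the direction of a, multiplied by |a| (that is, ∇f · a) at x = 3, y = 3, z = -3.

∂f/∂x = 12*x*y + 2*y^2 + 2*y*z
∂f/∂y = 6*x^2 + 4*x*y + 2*x*z
∂f/∂z = 2*x*y - 6
∇f at (3, 3, -3) = (108, 72, 12)
∇f · a = (108)(-2) + (72)(-2) + (12)(-2) = -384

-384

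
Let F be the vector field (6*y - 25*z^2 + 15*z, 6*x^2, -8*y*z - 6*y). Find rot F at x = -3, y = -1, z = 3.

(-30, -135, -42)

(∇×F)₁ = ∂F₃/∂y − ∂F₂/∂z = -8*z - 6
(∇×F)₂ = ∂F₁/∂z − ∂F₃/∂x = -50*z + 15
(∇×F)₃ = ∂F₂/∂x − ∂F₁/∂y = 12*x - 6
∇×F = (-8*z - 6, -50*z + 15, 12*x - 6)
At (-3, -1, 3): (-30, -135, -42).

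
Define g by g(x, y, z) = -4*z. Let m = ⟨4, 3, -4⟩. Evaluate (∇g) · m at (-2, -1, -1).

∂g/∂x = 0
∂g/∂y = 0
∂g/∂z = -4
∇g at (-2, -1, -1) = (0, 0, -4)
∇g · m = (0)(4) + (0)(3) + (-4)(-4) = 16

16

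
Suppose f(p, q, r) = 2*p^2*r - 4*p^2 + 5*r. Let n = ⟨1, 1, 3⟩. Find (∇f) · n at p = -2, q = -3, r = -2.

71

∂f/∂p = 4*p*r - 8*p
∂f/∂q = 0
∂f/∂r = 2*p^2 + 5
∇f at (-2, -3, -2) = (32, 0, 13)
∇f · n = (32)(1) + (0)(1) + (13)(3) = 71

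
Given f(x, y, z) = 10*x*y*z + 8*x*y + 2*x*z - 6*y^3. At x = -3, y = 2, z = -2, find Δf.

-72

∂²f/∂x² = 0
∂²f/∂y² = -36*y
∂²f/∂z² = 0
∇²f = -36*y
At (-3, 2, -2): -72.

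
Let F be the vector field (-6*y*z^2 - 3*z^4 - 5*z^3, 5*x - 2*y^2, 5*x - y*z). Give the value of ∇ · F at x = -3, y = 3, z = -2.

-15

∂F₁/∂x = 0
∂F₂/∂y = -4*y
∂F₃/∂z = -y
∇·F = -5*y
At (-3, 3, -2): -15.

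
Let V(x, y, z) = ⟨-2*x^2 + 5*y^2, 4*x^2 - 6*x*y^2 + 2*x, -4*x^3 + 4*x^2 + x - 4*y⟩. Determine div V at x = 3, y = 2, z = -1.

∂V₁/∂x = -4*x
∂V₂/∂y = -12*x*y
∂V₃/∂z = 0
∇·V = -12*x*y - 4*x
At (3, 2, -1): -84.

-84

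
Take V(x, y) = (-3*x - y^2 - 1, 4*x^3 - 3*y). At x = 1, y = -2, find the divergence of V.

∂V₁/∂x = -3
∂V₂/∂y = -3
∇·V = -6
At (1, -2): -6.

-6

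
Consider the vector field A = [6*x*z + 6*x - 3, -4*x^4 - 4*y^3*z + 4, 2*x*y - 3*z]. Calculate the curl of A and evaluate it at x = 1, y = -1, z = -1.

(-2, 8, -16)

(∇×A)₁ = ∂A₃/∂y − ∂A₂/∂z = 2*x + 4*y^3
(∇×A)₂ = ∂A₁/∂z − ∂A₃/∂x = 6*x - 2*y
(∇×A)₃ = ∂A₂/∂x − ∂A₁/∂y = -16*x^3
∇×A = (2*x + 4*y^3, 6*x - 2*y, -16*x^3)
At (1, -1, -1): (-2, 8, -16).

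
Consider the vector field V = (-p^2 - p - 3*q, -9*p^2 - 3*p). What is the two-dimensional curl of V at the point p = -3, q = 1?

∂V₂/∂p = -18*p - 3
∂V₁/∂q = -3
Scalar curl = -18*p
At (-3, 1): 54.

54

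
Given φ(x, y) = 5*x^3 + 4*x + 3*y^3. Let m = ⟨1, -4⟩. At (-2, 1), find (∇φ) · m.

28

∂φ/∂x = 15*x^2 + 4
∂φ/∂y = 9*y^2
∇φ at (-2, 1) = (64, 9)
∇φ · m = (64)(1) + (9)(-4) = 28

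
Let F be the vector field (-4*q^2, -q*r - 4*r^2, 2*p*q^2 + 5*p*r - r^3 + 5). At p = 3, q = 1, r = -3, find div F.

∂F₁/∂p = 0
∂F₂/∂q = -r
∂F₃/∂r = 5*p - 3*r^2
∇·F = 5*p - 3*r^2 - r
At (3, 1, -3): -9.

-9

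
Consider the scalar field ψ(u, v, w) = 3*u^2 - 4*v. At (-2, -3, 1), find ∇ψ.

(-12, -4, 0)

∂ψ/∂u = 6*u
∂ψ/∂v = -4
∂ψ/∂w = 0
∇ψ = (6*u, -4, 0)
At (-2, -3, 1): (-12, -4, 0).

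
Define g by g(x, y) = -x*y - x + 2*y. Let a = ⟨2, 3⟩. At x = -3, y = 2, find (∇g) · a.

9

∂g/∂x = -y - 1
∂g/∂y = -x + 2
∇g at (-3, 2) = (-3, 5)
∇g · a = (-3)(2) + (5)(3) = 9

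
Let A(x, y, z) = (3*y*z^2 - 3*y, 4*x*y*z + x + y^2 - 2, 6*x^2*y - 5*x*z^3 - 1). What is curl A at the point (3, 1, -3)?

(42, -189, -35)

(∇×A)₁ = ∂A₃/∂y − ∂A₂/∂z = 6*x^2 - 4*x*y
(∇×A)₂ = ∂A₁/∂z − ∂A₃/∂x = -12*x*y + 6*y*z + 5*z^3
(∇×A)₃ = ∂A₂/∂x − ∂A₁/∂y = 4*y*z - 3*z^2 + 4
∇×A = (6*x^2 - 4*x*y, -12*x*y + 6*y*z + 5*z^3, 4*y*z - 3*z^2 + 4)
At (3, 1, -3): (42, -189, -35).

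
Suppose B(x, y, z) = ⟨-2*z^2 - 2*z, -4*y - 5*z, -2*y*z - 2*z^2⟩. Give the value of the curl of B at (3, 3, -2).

(∇×B)₁ = ∂B₃/∂y − ∂B₂/∂z = -2*z + 5
(∇×B)₂ = ∂B₁/∂z − ∂B₃/∂x = -4*z - 2
(∇×B)₃ = ∂B₂/∂x − ∂B₁/∂y = 0
∇×B = (-2*z + 5, -4*z - 2, 0)
At (3, 3, -2): (9, 6, 0).

(9, 6, 0)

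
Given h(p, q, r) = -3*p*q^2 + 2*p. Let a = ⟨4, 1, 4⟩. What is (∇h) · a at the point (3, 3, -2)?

∂h/∂p = -3*q^2 + 2
∂h/∂q = -6*p*q
∂h/∂r = 0
∇h at (3, 3, -2) = (-25, -54, 0)
∇h · a = (-25)(4) + (-54)(1) + (0)(4) = -154

-154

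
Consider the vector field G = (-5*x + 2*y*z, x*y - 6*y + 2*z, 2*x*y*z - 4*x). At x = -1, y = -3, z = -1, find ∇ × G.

(0, -8, -1)

(∇×G)₁ = ∂G₃/∂y − ∂G₂/∂z = 2*x*z - 2
(∇×G)₂ = ∂G₁/∂z − ∂G₃/∂x = -2*y*z + 2*y + 4
(∇×G)₃ = ∂G₂/∂x − ∂G₁/∂y = y - 2*z
∇×G = (2*x*z - 2, -2*y*z + 2*y + 4, y - 2*z)
At (-1, -3, -1): (0, -8, -1).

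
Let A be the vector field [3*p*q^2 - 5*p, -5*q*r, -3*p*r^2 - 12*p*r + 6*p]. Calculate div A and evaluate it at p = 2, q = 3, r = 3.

-53

∂A₁/∂p = 3*q^2 - 5
∂A₂/∂q = -5*r
∂A₃/∂r = -6*p*r - 12*p
∇·A = -6*p*r - 12*p + 3*q^2 - 5*r - 5
At (2, 3, 3): -53.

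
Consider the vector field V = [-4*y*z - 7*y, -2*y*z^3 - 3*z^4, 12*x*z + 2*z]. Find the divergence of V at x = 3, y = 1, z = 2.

∂V₁/∂x = 0
∂V₂/∂y = -2*z^3
∂V₃/∂z = 12*x + 2
∇·V = 12*x - 2*z^3 + 2
At (3, 1, 2): 22.

22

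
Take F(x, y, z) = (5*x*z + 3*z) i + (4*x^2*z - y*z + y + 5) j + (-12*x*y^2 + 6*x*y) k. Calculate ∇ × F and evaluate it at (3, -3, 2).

(∇×F)₁ = ∂F₃/∂y − ∂F₂/∂z = -4*x^2 - 24*x*y + 6*x + y
(∇×F)₂ = ∂F₁/∂z − ∂F₃/∂x = 5*x + 12*y^2 - 6*y + 3
(∇×F)₃ = ∂F₂/∂x − ∂F₁/∂y = 8*x*z
∇×F = (-4*x^2 - 24*x*y + 6*x + y, 5*x + 12*y^2 - 6*y + 3, 8*x*z)
At (3, -3, 2): (195, 144, 48).

(195, 144, 48)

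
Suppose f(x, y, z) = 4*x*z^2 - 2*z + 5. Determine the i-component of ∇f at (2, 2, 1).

4

(∇f)_1 = ∂f/∂x = 4*z^2
At (2, 2, 1): 4.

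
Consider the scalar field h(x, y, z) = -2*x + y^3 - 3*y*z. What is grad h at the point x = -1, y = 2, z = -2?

∂h/∂x = -2
∂h/∂y = 3*y^2 - 3*z
∂h/∂z = -3*y
∇h = (-2, 3*y^2 - 3*z, -3*y)
At (-1, 2, -2): (-2, 18, -6).

(-2, 18, -6)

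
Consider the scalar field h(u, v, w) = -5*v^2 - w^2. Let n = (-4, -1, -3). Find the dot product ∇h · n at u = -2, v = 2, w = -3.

2

∂h/∂u = 0
∂h/∂v = -10*v
∂h/∂w = -2*w
∇h at (-2, 2, -3) = (0, -20, 6)
∇h · n = (0)(-4) + (-20)(-1) + (6)(-3) = 2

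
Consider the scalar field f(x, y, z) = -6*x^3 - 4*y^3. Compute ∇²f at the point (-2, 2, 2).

∂²f/∂x² = -36*x
∂²f/∂y² = -24*y
∂²f/∂z² = 0
∇²f = -36*x - 24*y
At (-2, 2, 2): 24.

24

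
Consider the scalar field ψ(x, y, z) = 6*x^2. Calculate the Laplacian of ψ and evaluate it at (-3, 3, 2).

12

∂²ψ/∂x² = 12
∂²ψ/∂y² = 0
∂²ψ/∂z² = 0
∇²ψ = 12
At (-3, 3, 2): 12.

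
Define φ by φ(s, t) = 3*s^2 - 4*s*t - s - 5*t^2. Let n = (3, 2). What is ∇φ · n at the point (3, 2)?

-37

∂φ/∂s = 6*s - 4*t - 1
∂φ/∂t = -4*s - 10*t
∇φ at (3, 2) = (9, -32)
∇φ · n = (9)(3) + (-32)(2) = -37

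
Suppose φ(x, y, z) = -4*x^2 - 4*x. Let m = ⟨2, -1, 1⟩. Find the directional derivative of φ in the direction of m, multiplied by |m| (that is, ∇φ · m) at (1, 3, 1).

-24

∂φ/∂x = -8*x - 4
∂φ/∂y = 0
∂φ/∂z = 0
∇φ at (1, 3, 1) = (-12, 0, 0)
∇φ · m = (-12)(2) + (0)(-1) + (0)(1) = -24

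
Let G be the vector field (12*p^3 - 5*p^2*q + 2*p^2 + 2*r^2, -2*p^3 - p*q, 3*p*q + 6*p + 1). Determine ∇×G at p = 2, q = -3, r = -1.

(6, -1, -1)

(∇×G)₁ = ∂G₃/∂q − ∂G₂/∂r = 3*p
(∇×G)₂ = ∂G₁/∂r − ∂G₃/∂p = -3*q + 4*r - 6
(∇×G)₃ = ∂G₂/∂p − ∂G₁/∂q = -p^2 - q
∇×G = (3*p, -3*q + 4*r - 6, -p^2 - q)
At (2, -3, -1): (6, -1, -1).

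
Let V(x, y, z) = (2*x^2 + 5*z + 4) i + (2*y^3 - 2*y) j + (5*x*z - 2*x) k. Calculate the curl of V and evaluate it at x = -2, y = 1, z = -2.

(0, 17, 0)

(∇×V)₁ = ∂V₃/∂y − ∂V₂/∂z = 0
(∇×V)₂ = ∂V₁/∂z − ∂V₃/∂x = -5*z + 7
(∇×V)₃ = ∂V₂/∂x − ∂V₁/∂y = 0
∇×V = (0, -5*z + 7, 0)
At (-2, 1, -2): (0, 17, 0).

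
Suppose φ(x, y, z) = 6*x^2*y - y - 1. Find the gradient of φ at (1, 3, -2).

(36, 5, 0)

∂φ/∂x = 12*x*y
∂φ/∂y = 6*x^2 - 1
∂φ/∂z = 0
∇φ = (12*x*y, 6*x^2 - 1, 0)
At (1, 3, -2): (36, 5, 0).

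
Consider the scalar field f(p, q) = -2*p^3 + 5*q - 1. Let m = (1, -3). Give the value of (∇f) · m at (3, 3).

-69

∂f/∂p = -6*p^2
∂f/∂q = 5
∇f at (3, 3) = (-54, 5)
∇f · m = (-54)(1) + (5)(-3) = -69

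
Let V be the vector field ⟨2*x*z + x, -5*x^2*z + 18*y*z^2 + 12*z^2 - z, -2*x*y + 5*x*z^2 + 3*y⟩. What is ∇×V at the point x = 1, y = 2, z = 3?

(-281, -39, -30)

(∇×V)₁ = ∂V₃/∂y − ∂V₂/∂z = 5*x^2 - 2*x - 36*y*z - 24*z + 4
(∇×V)₂ = ∂V₁/∂z − ∂V₃/∂x = 2*x + 2*y - 5*z^2
(∇×V)₃ = ∂V₂/∂x − ∂V₁/∂y = -10*x*z
∇×V = (5*x^2 - 2*x - 36*y*z - 24*z + 4, 2*x + 2*y - 5*z^2, -10*x*z)
At (1, 2, 3): (-281, -39, -30).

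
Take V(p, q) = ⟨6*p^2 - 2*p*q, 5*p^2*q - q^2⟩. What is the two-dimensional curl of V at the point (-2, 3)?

∂V₂/∂p = 10*p*q
∂V₁/∂q = -2*p
Scalar curl = 10*p*q + 2*p
At (-2, 3): -64.

-64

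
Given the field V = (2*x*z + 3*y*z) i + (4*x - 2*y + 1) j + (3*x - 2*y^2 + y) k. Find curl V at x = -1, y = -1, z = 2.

(5, -8, -2)

(∇×V)₁ = ∂V₃/∂y − ∂V₂/∂z = -4*y + 1
(∇×V)₂ = ∂V₁/∂z − ∂V₃/∂x = 2*x + 3*y - 3
(∇×V)₃ = ∂V₂/∂x − ∂V₁/∂y = -3*z + 4
∇×V = (-4*y + 1, 2*x + 3*y - 3, -3*z + 4)
At (-1, -1, 2): (5, -8, -2).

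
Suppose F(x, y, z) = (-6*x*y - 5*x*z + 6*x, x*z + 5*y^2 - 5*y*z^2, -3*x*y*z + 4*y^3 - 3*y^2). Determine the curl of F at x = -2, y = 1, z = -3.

(∇×F)₁ = ∂F₃/∂y − ∂F₂/∂z = -3*x*z - x + 12*y^2 + 10*y*z - 6*y
(∇×F)₂ = ∂F₁/∂z − ∂F₃/∂x = -5*x + 3*y*z
(∇×F)₃ = ∂F₂/∂x − ∂F₁/∂y = 6*x + z
∇×F = (-3*x*z - x + 12*y^2 + 10*y*z - 6*y, -5*x + 3*y*z, 6*x + z)
At (-2, 1, -3): (-40, 1, -15).

(-40, 1, -15)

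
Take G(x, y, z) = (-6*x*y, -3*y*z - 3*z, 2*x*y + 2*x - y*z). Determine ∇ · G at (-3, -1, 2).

1

∂G₁/∂x = -6*y
∂G₂/∂y = -3*z
∂G₃/∂z = -y
∇·G = -7*y - 3*z
At (-3, -1, 2): 1.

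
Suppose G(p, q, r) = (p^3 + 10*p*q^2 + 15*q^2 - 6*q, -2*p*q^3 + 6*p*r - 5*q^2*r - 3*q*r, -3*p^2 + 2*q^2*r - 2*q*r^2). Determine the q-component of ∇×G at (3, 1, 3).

(∇×G)_2 = ∂G₁/∂r − ∂G₃/∂p
= 0 − (-6*p)
= 6*p
At (3, 1, 3): 18.

18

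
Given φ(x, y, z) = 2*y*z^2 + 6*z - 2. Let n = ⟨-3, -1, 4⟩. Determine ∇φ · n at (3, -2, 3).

-90

∂φ/∂x = 0
∂φ/∂y = 2*z^2
∂φ/∂z = 4*y*z + 6
∇φ at (3, -2, 3) = (0, 18, -18)
∇φ · n = (0)(-3) + (18)(-1) + (-18)(4) = -90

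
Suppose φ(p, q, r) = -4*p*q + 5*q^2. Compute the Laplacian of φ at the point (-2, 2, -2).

10

∂²φ/∂p² = 0
∂²φ/∂q² = 10
∂²φ/∂r² = 0
∇²φ = 10
At (-2, 2, -2): 10.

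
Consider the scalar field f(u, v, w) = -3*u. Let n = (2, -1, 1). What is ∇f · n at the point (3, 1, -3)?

∂f/∂u = -3
∂f/∂v = 0
∂f/∂w = 0
∇f at (3, 1, -3) = (-3, 0, 0)
∇f · n = (-3)(2) + (0)(-1) + (0)(1) = -6

-6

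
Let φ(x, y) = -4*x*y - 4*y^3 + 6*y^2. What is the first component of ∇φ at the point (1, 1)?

(∇φ)_1 = ∂φ/∂x = -4*y
At (1, 1): -4.

-4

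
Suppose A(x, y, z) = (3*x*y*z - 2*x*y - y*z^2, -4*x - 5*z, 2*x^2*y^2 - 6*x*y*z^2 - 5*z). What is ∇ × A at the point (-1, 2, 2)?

(∇×A)₁ = ∂A₃/∂y − ∂A₂/∂z = 4*x^2*y - 6*x*z^2 + 5
(∇×A)₂ = ∂A₁/∂z − ∂A₃/∂x = -4*x*y^2 + 3*x*y + 6*y*z^2 - 2*y*z
(∇×A)₃ = ∂A₂/∂x − ∂A₁/∂y = -3*x*z + 2*x + z^2 - 4
∇×A = (4*x^2*y - 6*x*z^2 + 5, -4*x*y^2 + 3*x*y + 6*y*z^2 - 2*y*z, -3*x*z + 2*x + z^2 - 4)
At (-1, 2, 2): (37, 50, 4).

(37, 50, 4)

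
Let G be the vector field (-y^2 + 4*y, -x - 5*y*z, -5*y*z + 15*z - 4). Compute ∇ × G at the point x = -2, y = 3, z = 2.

(5, 0, 1)

(∇×G)₁ = ∂G₃/∂y − ∂G₂/∂z = 5*y - 5*z
(∇×G)₂ = ∂G₁/∂z − ∂G₃/∂x = 0
(∇×G)₃ = ∂G₂/∂x − ∂G₁/∂y = 2*y - 5
∇×G = (5*y - 5*z, 0, 2*y - 5)
At (-2, 3, 2): (5, 0, 1).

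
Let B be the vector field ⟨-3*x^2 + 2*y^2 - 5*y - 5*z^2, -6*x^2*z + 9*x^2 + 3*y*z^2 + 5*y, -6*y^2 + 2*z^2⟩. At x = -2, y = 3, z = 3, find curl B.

(∇×B)₁ = ∂B₃/∂y − ∂B₂/∂z = 6*x^2 - 6*y*z - 12*y
(∇×B)₂ = ∂B₁/∂z − ∂B₃/∂x = -10*z
(∇×B)₃ = ∂B₂/∂x − ∂B₁/∂y = -12*x*z + 18*x - 4*y + 5
∇×B = (6*x^2 - 6*y*z - 12*y, -10*z, -12*x*z + 18*x - 4*y + 5)
At (-2, 3, 3): (-66, -30, 29).

(-66, -30, 29)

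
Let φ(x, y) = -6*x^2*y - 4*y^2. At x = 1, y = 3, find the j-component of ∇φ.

(∇φ)_2 = ∂φ/∂y = -6*x^2 - 8*y
At (1, 3): -30.

-30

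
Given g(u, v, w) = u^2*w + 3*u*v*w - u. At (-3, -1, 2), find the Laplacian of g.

4

∂²g/∂u² = 2*w
∂²g/∂v² = 0
∂²g/∂w² = 0
∇²g = 2*w
At (-3, -1, 2): 4.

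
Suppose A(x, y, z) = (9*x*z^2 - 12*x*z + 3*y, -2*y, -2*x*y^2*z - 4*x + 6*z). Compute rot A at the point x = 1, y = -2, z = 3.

(24, 70, -3)

(∇×A)₁ = ∂A₃/∂y − ∂A₂/∂z = -4*x*y*z
(∇×A)₂ = ∂A₁/∂z − ∂A₃/∂x = 18*x*z - 12*x + 2*y^2*z + 4
(∇×A)₃ = ∂A₂/∂x − ∂A₁/∂y = -3
∇×A = (-4*x*y*z, 18*x*z - 12*x + 2*y^2*z + 4, -3)
At (1, -2, 3): (24, 70, -3).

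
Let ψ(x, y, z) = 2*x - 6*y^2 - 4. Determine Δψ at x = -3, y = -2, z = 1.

∂²ψ/∂x² = 0
∂²ψ/∂y² = -12
∂²ψ/∂z² = 0
∇²ψ = -12
At (-3, -2, 1): -12.

-12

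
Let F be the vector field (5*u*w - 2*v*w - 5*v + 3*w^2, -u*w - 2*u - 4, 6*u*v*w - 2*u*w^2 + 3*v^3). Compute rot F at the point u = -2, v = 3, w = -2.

(103, 16, 1)

(∇×F)₁ = ∂F₃/∂v − ∂F₂/∂w = 6*u*w + u + 9*v^2
(∇×F)₂ = ∂F₁/∂w − ∂F₃/∂u = 5*u - 6*v*w - 2*v + 2*w^2 + 6*w
(∇×F)₃ = ∂F₂/∂u − ∂F₁/∂v = w + 3
∇×F = (6*u*w + u + 9*v^2, 5*u - 6*v*w - 2*v + 2*w^2 + 6*w, w + 3)
At (-2, 3, -2): (103, 16, 1).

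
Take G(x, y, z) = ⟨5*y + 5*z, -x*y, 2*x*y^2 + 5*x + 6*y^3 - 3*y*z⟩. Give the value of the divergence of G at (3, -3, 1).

6

∂G₁/∂x = 0
∂G₂/∂y = -x
∂G₃/∂z = -3*y
∇·G = -x - 3*y
At (3, -3, 1): 6.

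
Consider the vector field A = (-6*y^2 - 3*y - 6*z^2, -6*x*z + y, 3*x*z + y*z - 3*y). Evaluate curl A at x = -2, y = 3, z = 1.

(-14, -15, 33)

(∇×A)₁ = ∂A₃/∂y − ∂A₂/∂z = 6*x + z - 3
(∇×A)₂ = ∂A₁/∂z − ∂A₃/∂x = -15*z
(∇×A)₃ = ∂A₂/∂x − ∂A₁/∂y = 12*y - 6*z + 3
∇×A = (6*x + z - 3, -15*z, 12*y - 6*z + 3)
At (-2, 3, 1): (-14, -15, 33).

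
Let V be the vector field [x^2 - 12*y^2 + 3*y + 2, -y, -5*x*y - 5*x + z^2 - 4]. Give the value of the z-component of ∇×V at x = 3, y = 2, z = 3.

45

(∇×V)_3 = ∂V₂/∂x − ∂V₁/∂y
= 0 − (-24*y + 3)
= 24*y - 3
At (3, 2, 3): 45.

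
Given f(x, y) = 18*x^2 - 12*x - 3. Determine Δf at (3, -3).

∂²f/∂x² = 36
∂²f/∂y² = 0
∇²f = 36
At (3, -3): 36.

36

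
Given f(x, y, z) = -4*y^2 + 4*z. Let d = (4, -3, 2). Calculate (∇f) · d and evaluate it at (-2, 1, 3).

∂f/∂x = 0
∂f/∂y = -8*y
∂f/∂z = 4
∇f at (-2, 1, 3) = (0, -8, 4)
∇f · d = (0)(4) + (-8)(-3) + (4)(2) = 32

32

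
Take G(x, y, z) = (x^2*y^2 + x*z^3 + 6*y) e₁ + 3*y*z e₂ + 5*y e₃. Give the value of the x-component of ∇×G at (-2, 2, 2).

(∇×G)_1 = ∂G₃/∂y − ∂G₂/∂z
= 5 − (3*y)
= -3*y + 5
At (-2, 2, 2): -1.

-1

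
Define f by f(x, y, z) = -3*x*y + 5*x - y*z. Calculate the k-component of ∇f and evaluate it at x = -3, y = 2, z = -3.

(∇f)_3 = ∂f/∂z = -y
At (-3, 2, -3): -2.

-2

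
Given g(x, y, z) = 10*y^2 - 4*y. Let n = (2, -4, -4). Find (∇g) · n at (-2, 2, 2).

∂g/∂x = 0
∂g/∂y = 20*y - 4
∂g/∂z = 0
∇g at (-2, 2, 2) = (0, 36, 0)
∇g · n = (0)(2) + (36)(-4) + (0)(-4) = -144

-144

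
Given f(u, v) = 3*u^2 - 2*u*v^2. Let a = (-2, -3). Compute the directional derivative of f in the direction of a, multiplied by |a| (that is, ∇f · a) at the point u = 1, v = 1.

4

∂f/∂u = 6*u - 2*v^2
∂f/∂v = -4*u*v
∇f at (1, 1) = (4, -4)
∇f · a = (4)(-2) + (-4)(-3) = 4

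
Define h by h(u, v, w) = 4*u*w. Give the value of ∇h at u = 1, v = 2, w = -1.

(-4, 0, 4)

∂h/∂u = 4*w
∂h/∂v = 0
∂h/∂w = 4*u
∇h = (4*w, 0, 4*u)
At (1, 2, -1): (-4, 0, 4).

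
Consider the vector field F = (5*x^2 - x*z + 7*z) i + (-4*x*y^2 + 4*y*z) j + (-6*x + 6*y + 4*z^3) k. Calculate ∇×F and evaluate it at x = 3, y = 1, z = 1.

(∇×F)₁ = ∂F₃/∂y − ∂F₂/∂z = -4*y + 6
(∇×F)₂ = ∂F₁/∂z − ∂F₃/∂x = -x + 13
(∇×F)₃ = ∂F₂/∂x − ∂F₁/∂y = -4*y^2
∇×F = (-4*y + 6, -x + 13, -4*y^2)
At (3, 1, 1): (2, 10, -4).

(2, 10, -4)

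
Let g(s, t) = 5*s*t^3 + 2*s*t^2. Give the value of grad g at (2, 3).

(153, 294)

∂g/∂s = 5*t^3 + 2*t^2
∂g/∂t = 15*s*t^2 + 4*s*t
∇g = (5*t^3 + 2*t^2, 15*s*t^2 + 4*s*t)
At (2, 3): (153, 294).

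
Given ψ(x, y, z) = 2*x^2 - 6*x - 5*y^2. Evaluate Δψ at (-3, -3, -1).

-6

∂²ψ/∂x² = 4
∂²ψ/∂y² = -10
∂²ψ/∂z² = 0
∇²ψ = -6
At (-3, -3, -1): -6.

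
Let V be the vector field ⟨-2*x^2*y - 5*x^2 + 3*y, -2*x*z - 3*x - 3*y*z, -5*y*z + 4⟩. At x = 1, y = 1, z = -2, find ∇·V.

-13

∂V₁/∂x = -4*x*y - 10*x
∂V₂/∂y = -3*z
∂V₃/∂z = -5*y
∇·V = -4*x*y - 10*x - 5*y - 3*z
At (1, 1, -2): -13.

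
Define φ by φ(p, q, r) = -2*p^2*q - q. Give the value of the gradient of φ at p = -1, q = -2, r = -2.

∂φ/∂p = -4*p*q
∂φ/∂q = -2*p^2 - 1
∂φ/∂r = 0
∇φ = (-4*p*q, -2*p^2 - 1, 0)
At (-1, -2, -2): (-8, -3, 0).

(-8, -3, 0)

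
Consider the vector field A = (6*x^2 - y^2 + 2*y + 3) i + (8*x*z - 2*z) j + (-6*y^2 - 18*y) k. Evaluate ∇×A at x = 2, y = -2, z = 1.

(-8, 0, 2)

(∇×A)₁ = ∂A₃/∂y − ∂A₂/∂z = -8*x - 12*y - 16
(∇×A)₂ = ∂A₁/∂z − ∂A₃/∂x = 0
(∇×A)₃ = ∂A₂/∂x − ∂A₁/∂y = 2*y + 8*z - 2
∇×A = (-8*x - 12*y - 16, 0, 2*y + 8*z - 2)
At (2, -2, 1): (-8, 0, 2).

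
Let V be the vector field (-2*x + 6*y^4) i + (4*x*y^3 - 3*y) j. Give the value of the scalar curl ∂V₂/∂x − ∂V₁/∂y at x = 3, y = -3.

∂V₂/∂x = 4*y^3
∂V₁/∂y = 24*y^3
Scalar curl = -20*y^3
At (3, -3): 540.

540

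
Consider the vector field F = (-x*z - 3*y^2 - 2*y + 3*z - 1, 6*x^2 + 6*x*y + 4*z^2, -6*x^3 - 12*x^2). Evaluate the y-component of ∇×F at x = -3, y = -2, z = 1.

(∇×F)_2 = ∂F₁/∂z − ∂F₃/∂x
= -x + 3 − (-18*x^2 - 24*x)
= 18*x^2 + 23*x + 3
At (-3, -2, 1): 96.

96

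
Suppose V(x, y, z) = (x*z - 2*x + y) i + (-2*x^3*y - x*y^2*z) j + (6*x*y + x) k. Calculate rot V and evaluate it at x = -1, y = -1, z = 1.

(-7, 4, 4)

(∇×V)₁ = ∂V₃/∂y − ∂V₂/∂z = x*y^2 + 6*x
(∇×V)₂ = ∂V₁/∂z − ∂V₃/∂x = x - 6*y - 1
(∇×V)₃ = ∂V₂/∂x − ∂V₁/∂y = -6*x^2*y - y^2*z - 1
∇×V = (x*y^2 + 6*x, x - 6*y - 1, -6*x^2*y - y^2*z - 1)
At (-1, -1, 1): (-7, 4, 4).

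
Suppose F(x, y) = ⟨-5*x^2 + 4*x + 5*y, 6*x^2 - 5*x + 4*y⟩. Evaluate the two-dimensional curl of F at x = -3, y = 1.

-46

∂F₂/∂x = 12*x - 5
∂F₁/∂y = 5
Scalar curl = 12*x - 10
At (-3, 1): -46.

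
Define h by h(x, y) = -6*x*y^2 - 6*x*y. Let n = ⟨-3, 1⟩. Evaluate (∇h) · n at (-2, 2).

∂h/∂x = -6*y^2 - 6*y
∂h/∂y = -12*x*y - 6*x
∇h at (-2, 2) = (-36, 60)
∇h · n = (-36)(-3) + (60)(1) = 168

168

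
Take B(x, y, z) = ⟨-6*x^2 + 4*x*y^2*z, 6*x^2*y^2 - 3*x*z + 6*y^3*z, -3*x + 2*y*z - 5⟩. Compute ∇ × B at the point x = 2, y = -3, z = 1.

(∇×B)₁ = ∂B₃/∂y − ∂B₂/∂z = 3*x - 6*y^3 + 2*z
(∇×B)₂ = ∂B₁/∂z − ∂B₃/∂x = 4*x*y^2 + 3
(∇×B)₃ = ∂B₂/∂x − ∂B₁/∂y = 12*x*y^2 - 8*x*y*z - 3*z
∇×B = (3*x - 6*y^3 + 2*z, 4*x*y^2 + 3, 12*x*y^2 - 8*x*y*z - 3*z)
At (2, -3, 1): (170, 75, 261).

(170, 75, 261)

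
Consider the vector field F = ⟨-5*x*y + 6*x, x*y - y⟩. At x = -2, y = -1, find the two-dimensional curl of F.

-11

∂F₂/∂x = y
∂F₁/∂y = -5*x
Scalar curl = 5*x + y
At (-2, -1): -11.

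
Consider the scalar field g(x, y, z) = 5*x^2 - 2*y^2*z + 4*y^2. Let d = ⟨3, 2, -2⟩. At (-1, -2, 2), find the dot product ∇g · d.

-14

∂g/∂x = 10*x
∂g/∂y = -4*y*z + 8*y
∂g/∂z = -2*y^2
∇g at (-1, -2, 2) = (-10, 0, -8)
∇g · d = (-10)(3) + (0)(2) + (-8)(-2) = -14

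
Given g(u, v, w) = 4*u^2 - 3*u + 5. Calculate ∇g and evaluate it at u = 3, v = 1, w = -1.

(21, 0, 0)

∂g/∂u = 8*u - 3
∂g/∂v = 0
∂g/∂w = 0
∇g = (8*u - 3, 0, 0)
At (3, 1, -1): (21, 0, 0).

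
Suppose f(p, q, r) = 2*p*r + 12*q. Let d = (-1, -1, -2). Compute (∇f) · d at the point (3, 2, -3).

-18

∂f/∂p = 2*r
∂f/∂q = 12
∂f/∂r = 2*p
∇f at (3, 2, -3) = (-6, 12, 6)
∇f · d = (-6)(-1) + (12)(-1) + (6)(-2) = -18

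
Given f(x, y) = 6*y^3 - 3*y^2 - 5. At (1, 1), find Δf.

30

∂²f/∂x² = 0
∂²f/∂y² = 6*(6*y - 1)
∇²f = 36*y - 6
At (1, 1): 30.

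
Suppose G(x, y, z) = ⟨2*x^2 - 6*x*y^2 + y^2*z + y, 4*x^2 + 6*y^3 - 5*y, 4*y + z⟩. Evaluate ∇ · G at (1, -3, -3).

108

∂G₁/∂x = 4*x - 6*y^2
∂G₂/∂y = 18*y^2 - 5
∂G₃/∂z = 1
∇·G = 4*x + 12*y^2 - 4
At (1, -3, -3): 108.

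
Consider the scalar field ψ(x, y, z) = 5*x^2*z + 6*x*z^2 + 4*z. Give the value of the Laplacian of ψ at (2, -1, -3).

-6

∂²ψ/∂x² = 10*z
∂²ψ/∂y² = 0
∂²ψ/∂z² = 12*x
∇²ψ = 12*x + 10*z
At (2, -1, -3): -6.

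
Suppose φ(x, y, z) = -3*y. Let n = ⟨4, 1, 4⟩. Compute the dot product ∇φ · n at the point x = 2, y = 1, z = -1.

∂φ/∂x = 0
∂φ/∂y = -3
∂φ/∂z = 0
∇φ at (2, 1, -1) = (0, -3, 0)
∇φ · n = (0)(4) + (-3)(1) + (0)(4) = -3

-3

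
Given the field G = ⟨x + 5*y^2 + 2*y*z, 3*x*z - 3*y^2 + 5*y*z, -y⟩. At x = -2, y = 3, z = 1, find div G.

∂G₁/∂x = 1
∂G₂/∂y = -6*y + 5*z
∂G₃/∂z = 0
∇·G = -6*y + 5*z + 1
At (-2, 3, 1): -12.

-12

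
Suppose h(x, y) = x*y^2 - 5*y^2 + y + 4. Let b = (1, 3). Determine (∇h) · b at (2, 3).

-42

∂h/∂x = y^2
∂h/∂y = 2*x*y - 10*y + 1
∇h at (2, 3) = (9, -17)
∇h · b = (9)(1) + (-17)(3) = -42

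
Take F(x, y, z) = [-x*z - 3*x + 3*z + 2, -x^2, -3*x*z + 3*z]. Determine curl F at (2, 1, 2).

(0, 7, -4)

(∇×F)₁ = ∂F₃/∂y − ∂F₂/∂z = 0
(∇×F)₂ = ∂F₁/∂z − ∂F₃/∂x = -x + 3*z + 3
(∇×F)₃ = ∂F₂/∂x − ∂F₁/∂y = -2*x
∇×F = (0, -x + 3*z + 3, -2*x)
At (2, 1, 2): (0, 7, -4).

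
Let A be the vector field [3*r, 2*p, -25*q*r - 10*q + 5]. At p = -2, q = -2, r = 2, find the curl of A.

(∇×A)₁ = ∂A₃/∂q − ∂A₂/∂r = -25*r - 10
(∇×A)₂ = ∂A₁/∂r − ∂A₃/∂p = 3
(∇×A)₃ = ∂A₂/∂p − ∂A₁/∂q = 2
∇×A = (-25*r - 10, 3, 2)
At (-2, -2, 2): (-60, 3, 2).

(-60, 3, 2)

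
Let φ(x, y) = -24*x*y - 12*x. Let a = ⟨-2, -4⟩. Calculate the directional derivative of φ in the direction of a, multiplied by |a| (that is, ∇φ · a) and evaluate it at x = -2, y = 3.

∂φ/∂x = -24*y - 12
∂φ/∂y = -24*x
∇φ at (-2, 3) = (-84, 48)
∇φ · a = (-84)(-2) + (48)(-4) = -24

-24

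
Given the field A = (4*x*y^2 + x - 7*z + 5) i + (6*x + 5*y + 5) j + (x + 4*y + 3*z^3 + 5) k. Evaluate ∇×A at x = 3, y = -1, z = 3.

(4, -8, 30)

(∇×A)₁ = ∂A₃/∂y − ∂A₂/∂z = 4
(∇×A)₂ = ∂A₁/∂z − ∂A₃/∂x = -8
(∇×A)₃ = ∂A₂/∂x − ∂A₁/∂y = -8*x*y + 6
∇×A = (4, -8, -8*x*y + 6)
At (3, -1, 3): (4, -8, 30).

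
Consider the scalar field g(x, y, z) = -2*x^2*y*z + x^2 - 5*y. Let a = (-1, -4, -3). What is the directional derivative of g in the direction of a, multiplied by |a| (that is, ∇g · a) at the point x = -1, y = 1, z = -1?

∂g/∂x = -4*x*y*z + 2*x
∂g/∂y = -2*x^2*z - 5
∂g/∂z = -2*x^2*y
∇g at (-1, 1, -1) = (-6, -3, -2)
∇g · a = (-6)(-1) + (-3)(-4) + (-2)(-3) = 24

24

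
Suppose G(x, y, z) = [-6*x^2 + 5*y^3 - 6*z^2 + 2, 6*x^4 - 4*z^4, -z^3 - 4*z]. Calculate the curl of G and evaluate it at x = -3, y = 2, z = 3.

(432, -36, -708)

(∇×G)₁ = ∂G₃/∂y − ∂G₂/∂z = 16*z^3
(∇×G)₂ = ∂G₁/∂z − ∂G₃/∂x = -12*z
(∇×G)₃ = ∂G₂/∂x − ∂G₁/∂y = 24*x^3 - 15*y^2
∇×G = (16*z^3, -12*z, 24*x^3 - 15*y^2)
At (-3, 2, 3): (432, -36, -708).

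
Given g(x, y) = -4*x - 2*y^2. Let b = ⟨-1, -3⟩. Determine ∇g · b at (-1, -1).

-8

∂g/∂x = -4
∂g/∂y = -4*y
∇g at (-1, -1) = (-4, 4)
∇g · b = (-4)(-1) + (4)(-3) = -8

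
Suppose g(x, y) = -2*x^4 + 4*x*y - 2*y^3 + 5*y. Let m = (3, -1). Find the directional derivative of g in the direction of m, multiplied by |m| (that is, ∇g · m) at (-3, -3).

∂g/∂x = -8*x^3 + 4*y
∂g/∂y = 4*x - 6*y^2 + 5
∇g at (-3, -3) = (204, -61)
∇g · m = (204)(3) + (-61)(-1) = 673

673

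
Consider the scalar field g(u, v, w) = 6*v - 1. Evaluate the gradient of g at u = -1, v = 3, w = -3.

∂g/∂u = 0
∂g/∂v = 6
∂g/∂w = 0
∇g = (0, 6, 0)
At (-1, 3, -3): (0, 6, 0).

(0, 6, 0)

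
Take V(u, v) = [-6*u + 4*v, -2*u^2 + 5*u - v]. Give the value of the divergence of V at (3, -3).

-7

∂V₁/∂u = -6
∂V₂/∂v = -1
∇·V = -7
At (3, -3): -7.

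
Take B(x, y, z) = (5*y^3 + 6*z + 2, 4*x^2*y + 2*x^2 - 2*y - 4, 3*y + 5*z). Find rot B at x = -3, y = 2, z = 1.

(∇×B)₁ = ∂B₃/∂y − ∂B₂/∂z = 3
(∇×B)₂ = ∂B₁/∂z − ∂B₃/∂x = 6
(∇×B)₃ = ∂B₂/∂x − ∂B₁/∂y = 8*x*y + 4*x - 15*y^2
∇×B = (3, 6, 8*x*y + 4*x - 15*y^2)
At (-3, 2, 1): (3, 6, -120).

(3, 6, -120)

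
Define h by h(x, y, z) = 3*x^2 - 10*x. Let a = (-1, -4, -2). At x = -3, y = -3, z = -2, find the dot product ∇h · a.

∂h/∂x = 6*x - 10
∂h/∂y = 0
∂h/∂z = 0
∇h at (-3, -3, -2) = (-28, 0, 0)
∇h · a = (-28)(-1) + (0)(-4) + (0)(-2) = 28

28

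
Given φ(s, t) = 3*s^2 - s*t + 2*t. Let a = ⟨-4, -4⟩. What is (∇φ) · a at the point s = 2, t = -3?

∂φ/∂s = 6*s - t
∂φ/∂t = -s + 2
∇φ at (2, -3) = (15, 0)
∇φ · a = (15)(-4) + (0)(-4) = -60

-60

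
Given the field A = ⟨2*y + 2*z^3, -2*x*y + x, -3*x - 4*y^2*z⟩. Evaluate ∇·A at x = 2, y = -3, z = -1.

∂A₁/∂x = 0
∂A₂/∂y = -2*x
∂A₃/∂z = -4*y^2
∇·A = -2*x - 4*y^2
At (2, -3, -1): -40.

-40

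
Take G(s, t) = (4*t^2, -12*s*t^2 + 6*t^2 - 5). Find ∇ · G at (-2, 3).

180

∂G₁/∂s = 0
∂G₂/∂t = -24*s*t + 12*t
∇·G = -24*s*t + 12*t
At (-2, 3): 180.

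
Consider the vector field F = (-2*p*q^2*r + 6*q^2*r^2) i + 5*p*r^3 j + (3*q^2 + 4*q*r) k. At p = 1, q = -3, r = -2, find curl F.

(-86, -234, 128)

(∇×F)₁ = ∂F₃/∂q − ∂F₂/∂r = -15*p*r^2 + 6*q + 4*r
(∇×F)₂ = ∂F₁/∂r − ∂F₃/∂p = -2*p*q^2 + 12*q^2*r
(∇×F)₃ = ∂F₂/∂p − ∂F₁/∂q = 4*p*q*r - 12*q*r^2 + 5*r^3
∇×F = (-15*p*r^2 + 6*q + 4*r, -2*p*q^2 + 12*q^2*r, 4*p*q*r - 12*q*r^2 + 5*r^3)
At (1, -3, -2): (-86, -234, 128).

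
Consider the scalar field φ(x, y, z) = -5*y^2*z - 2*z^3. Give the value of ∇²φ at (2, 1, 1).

-22

∂²φ/∂x² = 0
∂²φ/∂y² = -10*z
∂²φ/∂z² = -12*z
∇²φ = -22*z
At (2, 1, 1): -22.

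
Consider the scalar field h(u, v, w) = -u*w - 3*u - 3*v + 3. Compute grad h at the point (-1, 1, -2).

∂h/∂u = -w - 3
∂h/∂v = -3
∂h/∂w = -u
∇h = (-w - 3, -3, -u)
At (-1, 1, -2): (-1, -3, 1).

(-1, -3, 1)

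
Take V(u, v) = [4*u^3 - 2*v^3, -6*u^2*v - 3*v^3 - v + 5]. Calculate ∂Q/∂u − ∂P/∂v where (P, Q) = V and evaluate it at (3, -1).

∂V₂/∂u = -12*u*v
∂V₁/∂v = -6*v^2
Scalar curl = -12*u*v + 6*v^2
At (3, -1): 42.

42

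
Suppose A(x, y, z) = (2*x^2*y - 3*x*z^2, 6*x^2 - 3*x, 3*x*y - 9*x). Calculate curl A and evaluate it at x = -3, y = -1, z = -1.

(-9, -6, -57)

(∇×A)₁ = ∂A₃/∂y − ∂A₂/∂z = 3*x
(∇×A)₂ = ∂A₁/∂z − ∂A₃/∂x = -6*x*z - 3*y + 9
(∇×A)₃ = ∂A₂/∂x − ∂A₁/∂y = -2*x^2 + 12*x - 3
∇×A = (3*x, -6*x*z - 3*y + 9, -2*x^2 + 12*x - 3)
At (-3, -1, -1): (-9, -6, -57).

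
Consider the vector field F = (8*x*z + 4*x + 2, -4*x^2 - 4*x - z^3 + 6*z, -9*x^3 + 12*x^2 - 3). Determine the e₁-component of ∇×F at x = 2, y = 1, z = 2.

6

(∇×F)_1 = ∂F₃/∂y − ∂F₂/∂z
= 0 − (-3*z^2 + 6)
= 3*z^2 - 6
At (2, 1, 2): 6.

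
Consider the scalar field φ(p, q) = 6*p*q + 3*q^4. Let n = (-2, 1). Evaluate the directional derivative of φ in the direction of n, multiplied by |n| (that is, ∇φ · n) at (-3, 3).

∂φ/∂p = 6*q
∂φ/∂q = 6*p + 12*q^3
∇φ at (-3, 3) = (18, 306)
∇φ · n = (18)(-2) + (306)(1) = 270

270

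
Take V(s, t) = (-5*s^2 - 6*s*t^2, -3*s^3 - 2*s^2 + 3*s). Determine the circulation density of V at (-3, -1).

∂V₂/∂s = -9*s^2 - 4*s + 3
∂V₁/∂t = -12*s*t
Scalar curl = -9*s^2 + 12*s*t - 4*s + 3
At (-3, -1): -30.

-30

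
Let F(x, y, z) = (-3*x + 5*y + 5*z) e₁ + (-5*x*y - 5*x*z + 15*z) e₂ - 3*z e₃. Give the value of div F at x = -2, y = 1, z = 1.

4

∂F₁/∂x = -3
∂F₂/∂y = -5*x
∂F₃/∂z = -3
∇·F = -5*x - 6
At (-2, 1, 1): 4.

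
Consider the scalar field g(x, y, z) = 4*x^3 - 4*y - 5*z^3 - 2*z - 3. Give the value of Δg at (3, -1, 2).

12

∂²g/∂x² = 24*x
∂²g/∂y² = 0
∂²g/∂z² = -30*z
∇²g = 24*x - 30*z
At (3, -1, 2): 12.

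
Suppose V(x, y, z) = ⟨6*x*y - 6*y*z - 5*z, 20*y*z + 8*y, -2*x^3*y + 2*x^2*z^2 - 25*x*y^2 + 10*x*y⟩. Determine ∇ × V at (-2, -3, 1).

(∇×V)₁ = ∂V₃/∂y − ∂V₂/∂z = -2*x^3 - 50*x*y + 10*x - 20*y
(∇×V)₂ = ∂V₁/∂z − ∂V₃/∂x = 6*x^2*y - 4*x*z^2 + 25*y^2 - 16*y - 5
(∇×V)₃ = ∂V₂/∂x − ∂V₁/∂y = -6*x + 6*z
∇×V = (-2*x^3 - 50*x*y + 10*x - 20*y, 6*x^2*y - 4*x*z^2 + 25*y^2 - 16*y - 5, -6*x + 6*z)
At (-2, -3, 1): (-244, 204, 18).

(-244, 204, 18)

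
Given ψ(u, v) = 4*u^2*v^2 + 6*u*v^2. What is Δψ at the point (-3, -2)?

68

∂²ψ/∂u² = 8*v^2
∂²ψ/∂v² = 4*u*(2*u + 3)
∇²ψ = 8*u^2 + 12*u + 8*v^2
At (-3, -2): 68.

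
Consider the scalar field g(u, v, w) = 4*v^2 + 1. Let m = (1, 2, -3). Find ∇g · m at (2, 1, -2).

16

∂g/∂u = 0
∂g/∂v = 8*v
∂g/∂w = 0
∇g at (2, 1, -2) = (0, 8, 0)
∇g · m = (0)(1) + (8)(2) + (0)(-3) = 16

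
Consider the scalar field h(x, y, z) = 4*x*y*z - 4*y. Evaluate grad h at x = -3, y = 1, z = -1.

(-4, 8, -12)

∂h/∂x = 4*y*z
∂h/∂y = 4*x*z - 4
∂h/∂z = 4*x*y
∇h = (4*y*z, 4*x*z - 4, 4*x*y)
At (-3, 1, -1): (-4, 8, -12).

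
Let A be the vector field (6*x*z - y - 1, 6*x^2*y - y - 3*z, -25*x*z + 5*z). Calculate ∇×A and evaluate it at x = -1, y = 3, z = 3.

(∇×A)₁ = ∂A₃/∂y − ∂A₂/∂z = 3
(∇×A)₂ = ∂A₁/∂z − ∂A₃/∂x = 6*x + 25*z
(∇×A)₃ = ∂A₂/∂x − ∂A₁/∂y = 12*x*y + 1
∇×A = (3, 6*x + 25*z, 12*x*y + 1)
At (-1, 3, 3): (3, 69, -35).

(3, 69, -35)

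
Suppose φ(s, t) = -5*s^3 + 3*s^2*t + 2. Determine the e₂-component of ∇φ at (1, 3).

3

(∇φ)_2 = ∂φ/∂t = 3*s^2
At (1, 3): 3.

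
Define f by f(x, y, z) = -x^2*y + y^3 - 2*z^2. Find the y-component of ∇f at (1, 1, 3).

2

(∇f)_2 = ∂f/∂y = -x^2 + 3*y^2
At (1, 1, 3): 2.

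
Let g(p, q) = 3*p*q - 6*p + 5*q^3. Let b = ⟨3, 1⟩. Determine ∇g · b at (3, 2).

69

∂g/∂p = 3*q - 6
∂g/∂q = 3*p + 15*q^2
∇g at (3, 2) = (0, 69)
∇g · b = (0)(3) + (69)(1) = 69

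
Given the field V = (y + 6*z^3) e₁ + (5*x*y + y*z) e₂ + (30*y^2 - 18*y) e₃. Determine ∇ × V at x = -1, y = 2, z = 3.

(100, 162, 9)

(∇×V)₁ = ∂V₃/∂y − ∂V₂/∂z = 59*y - 18
(∇×V)₂ = ∂V₁/∂z − ∂V₃/∂x = 18*z^2
(∇×V)₃ = ∂V₂/∂x − ∂V₁/∂y = 5*y - 1
∇×V = (59*y - 18, 18*z^2, 5*y - 1)
At (-1, 2, 3): (100, 162, 9).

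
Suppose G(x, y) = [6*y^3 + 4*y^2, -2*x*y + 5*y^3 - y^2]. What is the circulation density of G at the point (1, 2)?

-92

∂G₂/∂x = -2*y
∂G₁/∂y = 18*y^2 + 8*y
Scalar curl = -18*y^2 - 10*y
At (1, 2): -92.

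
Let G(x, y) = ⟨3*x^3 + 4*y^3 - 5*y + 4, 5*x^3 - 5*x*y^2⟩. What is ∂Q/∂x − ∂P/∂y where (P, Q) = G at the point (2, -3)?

∂G₂/∂x = 15*x^2 - 5*y^2
∂G₁/∂y = 12*y^2 - 5
Scalar curl = 15*x^2 - 17*y^2 + 5
At (2, -3): -88.

-88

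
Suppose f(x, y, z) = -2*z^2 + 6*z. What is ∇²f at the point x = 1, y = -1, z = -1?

-4

∂²f/∂x² = 0
∂²f/∂y² = 0
∂²f/∂z² = -4
∇²f = -4
At (1, -1, -1): -4.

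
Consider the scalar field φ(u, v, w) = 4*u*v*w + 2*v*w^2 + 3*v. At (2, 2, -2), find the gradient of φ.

(-16, -5, 0)

∂φ/∂u = 4*v*w
∂φ/∂v = 4*u*w + 2*w^2 + 3
∂φ/∂w = 4*u*v + 4*v*w
∇φ = (4*v*w, 4*u*w + 2*w^2 + 3, 4*u*v + 4*v*w)
At (2, 2, -2): (-16, -5, 0).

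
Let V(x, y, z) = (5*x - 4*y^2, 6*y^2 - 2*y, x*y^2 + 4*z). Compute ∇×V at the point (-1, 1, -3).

(-2, -1, 8)

(∇×V)₁ = ∂V₃/∂y − ∂V₂/∂z = 2*x*y
(∇×V)₂ = ∂V₁/∂z − ∂V₃/∂x = -y^2
(∇×V)₃ = ∂V₂/∂x − ∂V₁/∂y = 8*y
∇×V = (2*x*y, -y^2, 8*y)
At (-1, 1, -3): (-2, -1, 8).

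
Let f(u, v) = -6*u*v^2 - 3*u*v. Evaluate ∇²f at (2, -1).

-24

∂²f/∂u² = 0
∂²f/∂v² = -12*u
∇²f = -12*u
At (2, -1): -24.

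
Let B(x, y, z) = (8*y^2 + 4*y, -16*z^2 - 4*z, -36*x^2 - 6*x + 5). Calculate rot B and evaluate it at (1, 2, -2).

(-60, 78, -36)

(∇×B)₁ = ∂B₃/∂y − ∂B₂/∂z = 32*z + 4
(∇×B)₂ = ∂B₁/∂z − ∂B₃/∂x = 72*x + 6
(∇×B)₃ = ∂B₂/∂x − ∂B₁/∂y = -16*y - 4
∇×B = (32*z + 4, 72*x + 6, -16*y - 4)
At (1, 2, -2): (-60, 78, -36).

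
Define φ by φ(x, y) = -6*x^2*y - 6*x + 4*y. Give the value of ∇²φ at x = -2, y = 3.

-36

∂²φ/∂x² = -12*y
∂²φ/∂y² = 0
∇²φ = -12*y
At (-2, 3): -36.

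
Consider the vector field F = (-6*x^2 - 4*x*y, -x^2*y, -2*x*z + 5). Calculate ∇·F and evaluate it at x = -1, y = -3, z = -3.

25

∂F₁/∂x = -12*x - 4*y
∂F₂/∂y = -x^2
∂F₃/∂z = -2*x
∇·F = -x^2 - 14*x - 4*y
At (-1, -3, -3): 25.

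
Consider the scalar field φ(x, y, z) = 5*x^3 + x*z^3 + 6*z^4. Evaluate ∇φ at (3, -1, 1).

(136, 0, 33)

∂φ/∂x = 15*x^2 + z^3
∂φ/∂y = 0
∂φ/∂z = 3*x*z^2 + 24*z^3
∇φ = (15*x^2 + z^3, 0, 3*x*z^2 + 24*z^3)
At (3, -1, 1): (136, 0, 33).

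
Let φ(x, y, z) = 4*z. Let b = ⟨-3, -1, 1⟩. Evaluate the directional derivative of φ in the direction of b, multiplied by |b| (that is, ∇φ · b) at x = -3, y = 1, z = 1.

∂φ/∂x = 0
∂φ/∂y = 0
∂φ/∂z = 4
∇φ at (-3, 1, 1) = (0, 0, 4)
∇φ · b = (0)(-3) + (0)(-1) + (4)(1) = 4

4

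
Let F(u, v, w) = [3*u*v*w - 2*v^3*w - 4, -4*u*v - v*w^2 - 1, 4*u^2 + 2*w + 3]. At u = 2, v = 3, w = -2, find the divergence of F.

∂F₁/∂u = 3*v*w
∂F₂/∂v = -4*u - w^2
∂F₃/∂w = 2
∇·F = -4*u + 3*v*w - w^2 + 2
At (2, 3, -2): -28.

-28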